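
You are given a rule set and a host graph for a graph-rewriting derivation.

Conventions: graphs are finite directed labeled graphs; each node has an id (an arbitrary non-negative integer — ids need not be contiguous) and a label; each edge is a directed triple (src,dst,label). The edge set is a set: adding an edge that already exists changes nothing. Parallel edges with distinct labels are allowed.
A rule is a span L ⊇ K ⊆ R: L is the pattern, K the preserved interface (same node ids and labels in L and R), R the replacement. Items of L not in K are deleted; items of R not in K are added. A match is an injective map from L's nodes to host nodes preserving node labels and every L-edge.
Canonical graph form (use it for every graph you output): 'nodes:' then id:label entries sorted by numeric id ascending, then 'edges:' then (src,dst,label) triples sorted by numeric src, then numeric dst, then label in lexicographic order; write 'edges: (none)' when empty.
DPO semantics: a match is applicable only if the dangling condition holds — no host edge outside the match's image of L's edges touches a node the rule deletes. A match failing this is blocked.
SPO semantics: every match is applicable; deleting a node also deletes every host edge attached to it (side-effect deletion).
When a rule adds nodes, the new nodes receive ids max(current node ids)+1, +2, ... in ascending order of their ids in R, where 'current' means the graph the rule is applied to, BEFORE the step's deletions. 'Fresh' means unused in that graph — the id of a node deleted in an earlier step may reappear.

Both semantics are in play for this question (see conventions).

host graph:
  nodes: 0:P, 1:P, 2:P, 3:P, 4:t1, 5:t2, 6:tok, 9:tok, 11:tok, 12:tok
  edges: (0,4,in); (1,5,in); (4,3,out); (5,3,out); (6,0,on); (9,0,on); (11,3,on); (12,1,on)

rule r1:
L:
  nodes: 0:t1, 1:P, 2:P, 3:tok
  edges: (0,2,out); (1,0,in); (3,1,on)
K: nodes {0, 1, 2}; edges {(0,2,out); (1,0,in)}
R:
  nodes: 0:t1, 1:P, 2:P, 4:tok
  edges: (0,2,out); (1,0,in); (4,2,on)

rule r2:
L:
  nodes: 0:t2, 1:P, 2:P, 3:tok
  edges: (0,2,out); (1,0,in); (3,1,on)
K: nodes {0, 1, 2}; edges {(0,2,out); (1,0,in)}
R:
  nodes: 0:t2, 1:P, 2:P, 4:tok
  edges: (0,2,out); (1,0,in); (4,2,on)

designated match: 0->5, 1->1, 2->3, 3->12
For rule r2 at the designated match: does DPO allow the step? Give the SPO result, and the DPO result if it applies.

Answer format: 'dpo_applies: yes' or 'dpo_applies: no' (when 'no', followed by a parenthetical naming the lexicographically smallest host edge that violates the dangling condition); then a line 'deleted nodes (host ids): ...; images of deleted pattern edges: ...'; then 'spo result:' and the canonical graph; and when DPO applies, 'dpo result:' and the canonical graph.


dpo_applies: yes
deleted nodes (host ids): 12; images of deleted pattern edges: (12,1,on)
spo result:
nodes: 0:P, 1:P, 2:P, 3:P, 4:t1, 5:t2, 6:tok, 9:tok, 11:tok, 13:tok
edges: (0,4,in); (1,5,in); (4,3,out); (5,3,out); (6,0,on); (9,0,on); (11,3,on); (13,3,on)
dpo result:
nodes: 0:P, 1:P, 2:P, 3:P, 4:t1, 5:t2, 6:tok, 9:tok, 11:tok, 13:tok
edges: (0,4,in); (1,5,in); (4,3,out); (5,3,out); (6,0,on); (9,0,on); (11,3,on); (13,3,on)


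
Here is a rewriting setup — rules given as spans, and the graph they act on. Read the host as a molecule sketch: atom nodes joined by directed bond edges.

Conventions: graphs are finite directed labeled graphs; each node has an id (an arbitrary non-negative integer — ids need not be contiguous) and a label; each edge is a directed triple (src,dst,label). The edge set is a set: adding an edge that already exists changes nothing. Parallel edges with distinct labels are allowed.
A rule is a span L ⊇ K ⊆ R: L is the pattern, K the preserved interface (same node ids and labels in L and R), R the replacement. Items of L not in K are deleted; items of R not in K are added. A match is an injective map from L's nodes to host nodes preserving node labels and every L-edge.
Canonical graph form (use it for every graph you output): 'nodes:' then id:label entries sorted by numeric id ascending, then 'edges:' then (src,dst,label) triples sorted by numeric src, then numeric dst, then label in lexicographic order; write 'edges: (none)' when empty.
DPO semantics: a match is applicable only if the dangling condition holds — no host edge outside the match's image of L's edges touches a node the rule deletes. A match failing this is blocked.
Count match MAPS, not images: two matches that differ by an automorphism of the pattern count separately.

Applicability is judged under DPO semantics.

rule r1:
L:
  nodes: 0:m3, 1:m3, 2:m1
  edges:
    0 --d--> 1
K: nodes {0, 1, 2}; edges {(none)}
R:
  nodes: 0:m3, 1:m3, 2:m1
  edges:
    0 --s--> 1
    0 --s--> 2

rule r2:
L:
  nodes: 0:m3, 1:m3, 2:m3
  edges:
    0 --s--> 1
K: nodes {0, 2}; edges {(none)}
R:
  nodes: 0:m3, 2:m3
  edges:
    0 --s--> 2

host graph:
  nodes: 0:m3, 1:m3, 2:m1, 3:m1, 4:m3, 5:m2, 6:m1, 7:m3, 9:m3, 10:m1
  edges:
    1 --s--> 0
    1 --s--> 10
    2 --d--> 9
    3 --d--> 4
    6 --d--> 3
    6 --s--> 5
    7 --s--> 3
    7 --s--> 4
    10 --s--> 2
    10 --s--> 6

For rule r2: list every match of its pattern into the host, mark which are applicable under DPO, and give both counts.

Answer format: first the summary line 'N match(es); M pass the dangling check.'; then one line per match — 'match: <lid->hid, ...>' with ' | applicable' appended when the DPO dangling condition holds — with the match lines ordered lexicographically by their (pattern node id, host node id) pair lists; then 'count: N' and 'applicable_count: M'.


6 match(es); 3 pass the dangling check.
match: 0->1, 1->0, 2->4 | applicable
match: 0->1, 1->0, 2->7 | applicable
match: 0->1, 1->0, 2->9 | applicable
match: 0->7, 1->4, 2->0
match: 0->7, 1->4, 2->1
match: 0->7, 1->4, 2->9
count: 6
applicable_count: 3


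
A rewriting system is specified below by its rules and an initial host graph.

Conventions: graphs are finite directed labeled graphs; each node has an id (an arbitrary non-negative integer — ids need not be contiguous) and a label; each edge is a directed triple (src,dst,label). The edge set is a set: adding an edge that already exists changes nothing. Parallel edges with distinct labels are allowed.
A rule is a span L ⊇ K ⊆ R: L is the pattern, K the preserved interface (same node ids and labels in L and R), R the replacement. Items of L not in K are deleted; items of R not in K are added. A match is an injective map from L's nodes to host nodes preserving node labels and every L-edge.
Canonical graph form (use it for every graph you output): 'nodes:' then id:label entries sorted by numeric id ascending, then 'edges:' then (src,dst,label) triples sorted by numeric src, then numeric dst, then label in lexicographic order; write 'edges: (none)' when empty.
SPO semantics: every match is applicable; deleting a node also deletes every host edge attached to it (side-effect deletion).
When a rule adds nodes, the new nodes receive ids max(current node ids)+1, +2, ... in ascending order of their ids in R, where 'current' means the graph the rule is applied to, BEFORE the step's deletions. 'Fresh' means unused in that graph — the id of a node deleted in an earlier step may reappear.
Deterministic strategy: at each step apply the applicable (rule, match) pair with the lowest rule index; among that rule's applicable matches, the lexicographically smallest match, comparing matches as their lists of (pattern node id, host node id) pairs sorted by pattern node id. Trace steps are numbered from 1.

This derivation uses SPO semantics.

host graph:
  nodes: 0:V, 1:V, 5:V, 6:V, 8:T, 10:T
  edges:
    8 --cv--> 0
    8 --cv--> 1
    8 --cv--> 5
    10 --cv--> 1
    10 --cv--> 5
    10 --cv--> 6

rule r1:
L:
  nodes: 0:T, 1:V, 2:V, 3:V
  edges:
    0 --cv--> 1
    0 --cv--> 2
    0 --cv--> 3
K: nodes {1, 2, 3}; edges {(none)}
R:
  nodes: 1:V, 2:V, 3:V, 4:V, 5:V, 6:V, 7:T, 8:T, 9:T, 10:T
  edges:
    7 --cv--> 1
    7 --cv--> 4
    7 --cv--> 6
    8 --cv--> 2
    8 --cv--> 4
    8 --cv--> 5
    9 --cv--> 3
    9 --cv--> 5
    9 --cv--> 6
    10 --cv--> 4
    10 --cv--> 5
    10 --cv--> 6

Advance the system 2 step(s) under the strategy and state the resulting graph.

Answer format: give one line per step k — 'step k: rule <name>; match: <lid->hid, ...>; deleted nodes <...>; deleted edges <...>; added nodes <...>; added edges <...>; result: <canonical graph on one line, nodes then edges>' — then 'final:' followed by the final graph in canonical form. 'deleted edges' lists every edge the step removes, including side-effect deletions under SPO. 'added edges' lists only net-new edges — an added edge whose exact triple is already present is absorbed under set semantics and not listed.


step 1: rule r1; match: 0->8, 1->0, 2->1, 3->5; deleted nodes 8; deleted edges (8,0,cv); (8,1,cv); (8,5,cv); added nodes 11, 12, 13, 14, 15, 16, 17; added edges (14,0,cv); (14,11,cv); (14,13,cv); (15,1,cv); (15,11,cv); (15,12,cv); (16,5,cv); (16,12,cv); (16,13,cv); (17,11,cv); (17,12,cv); (17,13,cv); result: nodes: 0:V, 1:V, 5:V, 6:V, 10:T, 11:V, 12:V, 13:V, 14:T, 15:T, 16:T, 17:T edges: (10,1,cv); (10,5,cv); (10,6,cv); (14,0,cv); (14,11,cv); (14,13,cv); (15,1,cv); (15,11,cv); (15,12,cv); (16,5,cv); (16,12,cv); (16,13,cv); (17,11,cv); (17,12,cv); (17,13,cv)
step 2: rule r1; match: 0->10, 1->1, 2->5, 3->6; deleted nodes 10; deleted edges (10,1,cv); (10,5,cv); (10,6,cv); added nodes 18, 19, 20, 21, 22, 23, 24; added edges (21,1,cv); (21,18,cv); (21,20,cv); (22,5,cv); (22,18,cv); (22,19,cv); (23,6,cv); (23,19,cv); (23,20,cv); (24,18,cv); (24,19,cv); (24,20,cv); result: nodes: 0:V, 1:V, 5:V, 6:V, 11:V, 12:V, 13:V, 14:T, 15:T, 16:T, 17:T, 18:V, 19:V, 20:V, 21:T, 22:T, 23:T, 24:T edges: (14,0,cv); (14,11,cv); (14,13,cv); (15,1,cv); (15,11,cv); (15,12,cv); (16,5,cv); (16,12,cv); (16,13,cv); (17,11,cv); (17,12,cv); (17,13,cv); (21,1,cv); (21,18,cv); (21,20,cv); (22,5,cv); (22,18,cv); (22,19,cv); (23,6,cv); (23,19,cv); (23,20,cv); (24,18,cv); (24,19,cv); (24,20,cv)
final:
nodes: 0:V, 1:V, 5:V, 6:V, 11:V, 12:V, 13:V, 14:T, 15:T, 16:T, 17:T, 18:V, 19:V, 20:V, 21:T, 22:T, 23:T, 24:T
edges: (14,0,cv); (14,11,cv); (14,13,cv); (15,1,cv); (15,11,cv); (15,12,cv); (16,5,cv); (16,12,cv); (16,13,cv); (17,11,cv); (17,12,cv); (17,13,cv); (21,1,cv); (21,18,cv); (21,20,cv); (22,5,cv); (22,18,cv); (22,19,cv); (23,6,cv); (23,19,cv); (23,20,cv); (24,18,cv); (24,19,cv); (24,20,cv)


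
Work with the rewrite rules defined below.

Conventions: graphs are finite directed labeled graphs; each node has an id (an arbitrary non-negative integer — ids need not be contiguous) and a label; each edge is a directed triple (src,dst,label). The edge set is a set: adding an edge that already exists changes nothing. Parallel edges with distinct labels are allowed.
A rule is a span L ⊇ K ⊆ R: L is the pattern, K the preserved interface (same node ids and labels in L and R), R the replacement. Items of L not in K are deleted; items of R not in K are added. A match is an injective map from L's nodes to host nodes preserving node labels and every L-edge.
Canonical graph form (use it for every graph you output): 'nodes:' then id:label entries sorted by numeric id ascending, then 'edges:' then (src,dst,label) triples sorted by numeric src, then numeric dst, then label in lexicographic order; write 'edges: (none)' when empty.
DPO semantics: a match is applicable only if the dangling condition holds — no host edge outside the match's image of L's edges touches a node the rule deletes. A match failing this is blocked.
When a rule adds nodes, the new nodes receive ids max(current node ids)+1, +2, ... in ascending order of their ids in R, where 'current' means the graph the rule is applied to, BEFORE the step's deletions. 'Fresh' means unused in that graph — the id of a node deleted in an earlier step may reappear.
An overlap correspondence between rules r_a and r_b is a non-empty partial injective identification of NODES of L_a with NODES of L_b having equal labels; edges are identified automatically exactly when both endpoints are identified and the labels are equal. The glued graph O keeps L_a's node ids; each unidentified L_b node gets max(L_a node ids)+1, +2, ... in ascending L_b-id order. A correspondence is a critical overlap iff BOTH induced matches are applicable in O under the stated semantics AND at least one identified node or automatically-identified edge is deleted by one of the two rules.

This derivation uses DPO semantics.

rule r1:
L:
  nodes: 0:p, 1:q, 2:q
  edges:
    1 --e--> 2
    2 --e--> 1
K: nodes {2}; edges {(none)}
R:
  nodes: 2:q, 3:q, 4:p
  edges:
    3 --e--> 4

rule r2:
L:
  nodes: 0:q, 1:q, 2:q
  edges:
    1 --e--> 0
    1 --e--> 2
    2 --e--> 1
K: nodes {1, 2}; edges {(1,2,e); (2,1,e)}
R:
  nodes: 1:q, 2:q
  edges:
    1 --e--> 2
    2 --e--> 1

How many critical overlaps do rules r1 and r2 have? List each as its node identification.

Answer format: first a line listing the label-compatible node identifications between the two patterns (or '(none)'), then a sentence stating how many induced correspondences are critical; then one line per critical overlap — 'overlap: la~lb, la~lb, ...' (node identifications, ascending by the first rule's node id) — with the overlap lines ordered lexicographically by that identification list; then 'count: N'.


label-compatible node identifications between L(r1) and L(r2): 1~0, 1~1, 1~2, 2~0, 2~1, 2~2
1 of the induced correspondences is a critical overlap of r1 and r2.
overlap: 1~2, 2~1
count: 1


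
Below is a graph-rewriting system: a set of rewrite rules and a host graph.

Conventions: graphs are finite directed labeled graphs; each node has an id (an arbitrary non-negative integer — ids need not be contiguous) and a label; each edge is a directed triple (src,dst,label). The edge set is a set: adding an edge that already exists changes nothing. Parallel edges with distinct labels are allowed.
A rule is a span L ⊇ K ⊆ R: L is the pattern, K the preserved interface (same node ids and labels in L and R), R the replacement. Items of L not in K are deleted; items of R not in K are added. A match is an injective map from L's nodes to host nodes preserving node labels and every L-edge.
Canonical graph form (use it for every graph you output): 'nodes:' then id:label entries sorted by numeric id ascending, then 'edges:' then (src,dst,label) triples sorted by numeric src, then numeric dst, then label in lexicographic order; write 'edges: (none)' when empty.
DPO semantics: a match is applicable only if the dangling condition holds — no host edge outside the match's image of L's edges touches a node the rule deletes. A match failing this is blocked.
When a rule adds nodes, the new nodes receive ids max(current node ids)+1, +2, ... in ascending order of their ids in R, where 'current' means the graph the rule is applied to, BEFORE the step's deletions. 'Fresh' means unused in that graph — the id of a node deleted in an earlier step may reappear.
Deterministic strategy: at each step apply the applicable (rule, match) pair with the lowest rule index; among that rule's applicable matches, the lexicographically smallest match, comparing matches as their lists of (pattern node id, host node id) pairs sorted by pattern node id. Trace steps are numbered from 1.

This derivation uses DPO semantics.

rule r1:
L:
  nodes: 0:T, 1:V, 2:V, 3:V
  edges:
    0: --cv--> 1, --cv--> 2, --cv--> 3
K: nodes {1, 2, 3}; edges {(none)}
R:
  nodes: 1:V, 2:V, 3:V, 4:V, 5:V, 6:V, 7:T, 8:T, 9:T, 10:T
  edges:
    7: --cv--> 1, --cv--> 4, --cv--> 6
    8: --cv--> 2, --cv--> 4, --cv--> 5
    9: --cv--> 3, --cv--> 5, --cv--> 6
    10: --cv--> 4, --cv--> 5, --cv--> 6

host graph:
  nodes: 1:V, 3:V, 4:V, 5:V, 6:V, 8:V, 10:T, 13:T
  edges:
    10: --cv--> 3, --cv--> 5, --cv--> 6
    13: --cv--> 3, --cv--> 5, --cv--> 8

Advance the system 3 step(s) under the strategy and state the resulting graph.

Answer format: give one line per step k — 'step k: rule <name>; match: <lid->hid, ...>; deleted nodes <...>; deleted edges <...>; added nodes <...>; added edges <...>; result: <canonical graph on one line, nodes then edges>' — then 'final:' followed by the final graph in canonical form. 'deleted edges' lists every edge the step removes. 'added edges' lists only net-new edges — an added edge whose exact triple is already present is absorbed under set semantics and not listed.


step 1: rule r1; match: 0->10, 1->3, 2->5, 3->6; deleted nodes 10; deleted edges (10,3,cv); (10,5,cv); (10,6,cv); added nodes 14, 15, 16, 17, 18, 19, 20; added edges (17,3,cv); (17,14,cv); (17,16,cv); (18,5,cv); (18,14,cv); (18,15,cv); (19,6,cv); (19,15,cv); (19,16,cv); (20,14,cv); (20,15,cv); (20,16,cv); result: nodes: 1:V, 3:V, 4:V, 5:V, 6:V, 8:V, 13:T, 14:V, 15:V, 16:V, 17:T, 18:T, 19:T, 20:T edges: (13,3,cv); (13,5,cv); (13,8,cv); (17,3,cv); (17,14,cv); (17,16,cv); (18,5,cv); (18,14,cv); (18,15,cv); (19,6,cv); (19,15,cv); (19,16,cv); (20,14,cv); (20,15,cv); (20,16,cv)
step 2: rule r1; match: 0->13, 1->3, 2->5, 3->8; deleted nodes 13; deleted edges (13,3,cv); (13,5,cv); (13,8,cv); added nodes 21, 22, 23, 24, 25, 26, 27; added edges (24,3,cv); (24,21,cv); (24,23,cv); (25,5,cv); (25,21,cv); (25,22,cv); (26,8,cv); (26,22,cv); (26,23,cv); (27,21,cv); (27,22,cv); (27,23,cv); result: nodes: 1:V, 3:V, 4:V, 5:V, 6:V, 8:V, 14:V, 15:V, 16:V, 17:T, 18:T, 19:T, 20:T, 21:V, 22:V, 23:V, 24:T, 25:T, 26:T, 27:T edges: (17,3,cv); (17,14,cv); (17,16,cv); (18,5,cv); (18,14,cv); (18,15,cv); (19,6,cv); (19,15,cv); (19,16,cv); (20,14,cv); (20,15,cv); (20,16,cv); (24,3,cv); (24,21,cv); (24,23,cv); (25,5,cv); (25,21,cv); (25,22,cv); (26,8,cv); (26,22,cv); (26,23,cv); (27,21,cv); (27,22,cv); (27,23,cv)
step 3: rule r1; match: 0->17, 1->3, 2->14, 3->16; deleted nodes 17; deleted edges (17,3,cv); (17,14,cv); (17,16,cv); added nodes 28, 29, 30, 31, 32, 33, 34; added edges (31,3,cv); (31,28,cv); (31,30,cv); (32,14,cv); (32,28,cv); (32,29,cv); (33,16,cv); (33,29,cv); (33,30,cv); (34,28,cv); (34,29,cv); (34,30,cv); result: nodes: 1:V, 3:V, 4:V, 5:V, 6:V, 8:V, 14:V, 15:V, 16:V, 18:T, 19:T, 20:T, 21:V, 22:V, 23:V, 24:T, 25:T, 26:T, 27:T, 28:V, 29:V, 30:V, 31:T, 32:T, 33:T, 34:T edges: (18,5,cv); (18,14,cv); (18,15,cv); (19,6,cv); (19,15,cv); (19,16,cv); (20,14,cv); (20,15,cv); (20,16,cv); (24,3,cv); (24,21,cv); (24,23,cv); (25,5,cv); (25,21,cv); (25,22,cv); (26,8,cv); (26,22,cv); (26,23,cv); (27,21,cv); (27,22,cv); (27,23,cv); (31,3,cv); (31,28,cv); (31,30,cv); (32,14,cv); (32,28,cv); (32,29,cv); (33,16,cv); (33,29,cv); (33,30,cv); (34,28,cv); (34,29,cv); (34,30,cv)
final:
nodes: 1:V, 3:V, 4:V, 5:V, 6:V, 8:V, 14:V, 15:V, 16:V, 18:T, 19:T, 20:T, 21:V, 22:V, 23:V, 24:T, 25:T, 26:T, 27:T, 28:V, 29:V, 30:V, 31:T, 32:T, 33:T, 34:T
edges: (18,5,cv); (18,14,cv); (18,15,cv); (19,6,cv); (19,15,cv); (19,16,cv); (20,14,cv); (20,15,cv); (20,16,cv); (24,3,cv); (24,21,cv); (24,23,cv); (25,5,cv); (25,21,cv); (25,22,cv); (26,8,cv); (26,22,cv); (26,23,cv); (27,21,cv); (27,22,cv); (27,23,cv); (31,3,cv); (31,28,cv); (31,30,cv); (32,14,cv); (32,28,cv); (32,29,cv); (33,16,cv); (33,29,cv); (33,30,cv); (34,28,cv); (34,29,cv); (34,30,cv)


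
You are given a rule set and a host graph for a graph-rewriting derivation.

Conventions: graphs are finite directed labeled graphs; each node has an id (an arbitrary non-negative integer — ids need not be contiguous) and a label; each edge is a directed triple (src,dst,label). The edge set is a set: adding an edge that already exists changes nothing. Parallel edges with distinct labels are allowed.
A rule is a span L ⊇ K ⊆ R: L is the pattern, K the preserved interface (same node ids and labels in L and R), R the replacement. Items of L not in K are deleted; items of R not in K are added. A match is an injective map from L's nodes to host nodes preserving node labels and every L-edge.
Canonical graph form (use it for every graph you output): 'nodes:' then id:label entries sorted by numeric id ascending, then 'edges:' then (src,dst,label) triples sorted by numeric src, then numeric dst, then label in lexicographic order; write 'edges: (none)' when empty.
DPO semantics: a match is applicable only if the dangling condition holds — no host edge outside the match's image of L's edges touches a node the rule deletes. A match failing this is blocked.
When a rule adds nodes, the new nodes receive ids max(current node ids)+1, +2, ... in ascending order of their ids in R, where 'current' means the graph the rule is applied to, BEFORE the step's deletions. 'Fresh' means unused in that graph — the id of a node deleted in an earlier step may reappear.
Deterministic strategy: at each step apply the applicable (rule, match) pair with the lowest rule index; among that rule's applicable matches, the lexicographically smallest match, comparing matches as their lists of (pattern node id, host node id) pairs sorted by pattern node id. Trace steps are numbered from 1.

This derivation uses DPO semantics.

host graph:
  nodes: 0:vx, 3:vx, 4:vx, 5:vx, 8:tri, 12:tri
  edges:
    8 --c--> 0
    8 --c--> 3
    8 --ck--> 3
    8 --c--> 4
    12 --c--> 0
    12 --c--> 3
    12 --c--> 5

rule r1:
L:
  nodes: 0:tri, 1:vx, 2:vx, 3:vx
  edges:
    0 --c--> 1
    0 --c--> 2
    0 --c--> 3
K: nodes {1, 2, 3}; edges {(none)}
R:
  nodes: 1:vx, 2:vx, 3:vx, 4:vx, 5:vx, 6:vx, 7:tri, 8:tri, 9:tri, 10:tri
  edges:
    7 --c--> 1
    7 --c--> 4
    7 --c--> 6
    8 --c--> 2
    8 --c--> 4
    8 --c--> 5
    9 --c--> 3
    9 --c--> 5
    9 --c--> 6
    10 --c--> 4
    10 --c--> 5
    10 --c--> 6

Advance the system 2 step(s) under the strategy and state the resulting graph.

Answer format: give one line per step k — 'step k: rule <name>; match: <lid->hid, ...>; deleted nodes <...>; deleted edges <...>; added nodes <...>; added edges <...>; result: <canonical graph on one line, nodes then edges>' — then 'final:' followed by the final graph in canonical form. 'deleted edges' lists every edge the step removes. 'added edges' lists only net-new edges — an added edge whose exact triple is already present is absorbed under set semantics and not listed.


step 1: rule r1; match: 0->12, 1->0, 2->3, 3->5; deleted nodes 12; deleted edges (12,0,c); (12,3,c); (12,5,c); added nodes 13, 14, 15, 16, 17, 18, 19; added edges (16,0,c); (16,13,c); (16,15,c); (17,3,c); (17,13,c); (17,14,c); (18,5,c); (18,14,c); (18,15,c); (19,13,c); (19,14,c); (19,15,c); result: nodes: 0:vx, 3:vx, 4:vx, 5:vx, 8:tri, 13:vx, 14:vx, 15:vx, 16:tri, 17:tri, 18:tri, 19:tri edges: (8,0,c); (8,3,c); (8,3,ck); (8,4,c); (16,0,c); (16,13,c); (16,15,c); (17,3,c); (17,13,c); (17,14,c); (18,5,c); (18,14,c); (18,15,c); (19,13,c); (19,14,c); (19,15,c)
step 2: rule r1; match: 0->16, 1->0, 2->13, 3->15; deleted nodes 16; deleted edges (16,0,c); (16,13,c); (16,15,c); added nodes 20, 21, 22, 23, 24, 25, 26; added edges (23,0,c); (23,20,c); (23,22,c); (24,13,c); (24,20,c); (24,21,c); (25,15,c); (25,21,c); (25,22,c); (26,20,c); (26,21,c); (26,22,c); result: nodes: 0:vx, 3:vx, 4:vx, 5:vx, 8:tri, 13:vx, 14:vx, 15:vx, 17:tri, 18:tri, 19:tri, 20:vx, 21:vx, 22:vx, 23:tri, 24:tri, 25:tri, 26:tri edges: (8,0,c); (8,3,c); (8,3,ck); (8,4,c); (17,3,c); (17,13,c); (17,14,c); (18,5,c); (18,14,c); (18,15,c); (19,13,c); (19,14,c); (19,15,c); (23,0,c); (23,20,c); (23,22,c); (24,13,c); (24,20,c); (24,21,c); (25,15,c); (25,21,c); (25,22,c); (26,20,c); (26,21,c); (26,22,c)
final:
nodes: 0:vx, 3:vx, 4:vx, 5:vx, 8:tri, 13:vx, 14:vx, 15:vx, 17:tri, 18:tri, 19:tri, 20:vx, 21:vx, 22:vx, 23:tri, 24:tri, 25:tri, 26:tri
edges: (8,0,c); (8,3,c); (8,3,ck); (8,4,c); (17,3,c); (17,13,c); (17,14,c); (18,5,c); (18,14,c); (18,15,c); (19,13,c); (19,14,c); (19,15,c); (23,0,c); (23,20,c); (23,22,c); (24,13,c); (24,20,c); (24,21,c); (25,15,c); (25,21,c); (25,22,c); (26,20,c); (26,21,c); (26,22,c)


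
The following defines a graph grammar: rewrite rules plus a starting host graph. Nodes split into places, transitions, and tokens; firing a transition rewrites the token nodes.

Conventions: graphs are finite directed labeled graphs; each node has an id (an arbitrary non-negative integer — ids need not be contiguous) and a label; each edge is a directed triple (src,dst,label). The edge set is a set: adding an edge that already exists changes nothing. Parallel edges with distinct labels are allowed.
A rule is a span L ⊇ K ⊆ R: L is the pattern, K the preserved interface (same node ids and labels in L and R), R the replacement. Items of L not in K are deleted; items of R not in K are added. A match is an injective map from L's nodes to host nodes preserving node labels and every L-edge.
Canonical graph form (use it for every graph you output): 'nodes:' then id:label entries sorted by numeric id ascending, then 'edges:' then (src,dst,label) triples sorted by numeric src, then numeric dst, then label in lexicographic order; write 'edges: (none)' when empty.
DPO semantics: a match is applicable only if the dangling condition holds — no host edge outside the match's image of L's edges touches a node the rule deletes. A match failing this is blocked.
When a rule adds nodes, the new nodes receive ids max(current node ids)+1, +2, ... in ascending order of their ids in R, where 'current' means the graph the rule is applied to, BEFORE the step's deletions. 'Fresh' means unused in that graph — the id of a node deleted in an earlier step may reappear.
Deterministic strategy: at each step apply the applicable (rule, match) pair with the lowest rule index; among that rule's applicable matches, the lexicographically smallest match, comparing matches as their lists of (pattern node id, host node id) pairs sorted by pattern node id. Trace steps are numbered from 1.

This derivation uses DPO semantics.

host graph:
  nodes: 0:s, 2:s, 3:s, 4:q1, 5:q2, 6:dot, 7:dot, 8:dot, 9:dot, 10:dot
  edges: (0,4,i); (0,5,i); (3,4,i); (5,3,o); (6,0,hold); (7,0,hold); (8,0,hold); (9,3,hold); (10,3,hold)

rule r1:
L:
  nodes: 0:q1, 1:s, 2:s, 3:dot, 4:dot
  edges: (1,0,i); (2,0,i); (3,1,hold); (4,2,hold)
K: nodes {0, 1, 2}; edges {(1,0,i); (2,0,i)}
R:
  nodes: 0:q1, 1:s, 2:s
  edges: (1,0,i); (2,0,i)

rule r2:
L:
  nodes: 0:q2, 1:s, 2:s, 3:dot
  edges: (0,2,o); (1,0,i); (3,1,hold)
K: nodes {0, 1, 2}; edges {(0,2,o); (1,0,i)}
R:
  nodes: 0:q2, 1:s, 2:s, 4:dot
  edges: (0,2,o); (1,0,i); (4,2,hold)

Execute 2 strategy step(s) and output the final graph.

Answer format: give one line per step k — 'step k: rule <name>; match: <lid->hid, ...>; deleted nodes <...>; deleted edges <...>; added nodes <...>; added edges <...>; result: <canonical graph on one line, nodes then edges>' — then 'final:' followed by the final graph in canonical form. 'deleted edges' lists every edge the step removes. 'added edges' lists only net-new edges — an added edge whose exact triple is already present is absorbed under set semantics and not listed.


step 1: rule r1; match: 0->4, 1->0, 2->3, 3->6, 4->9; deleted nodes 6, 9; deleted edges (6,0,hold); (9,3,hold); added nodes (none); added edges (none); result: nodes: 0:s, 2:s, 3:s, 4:q1, 5:q2, 7:dot, 8:dot, 10:dot edges: (0,4,i); (0,5,i); (3,4,i); (5,3,o); (7,0,hold); (8,0,hold); (10,3,hold)
step 2: rule r1; match: 0->4, 1->0, 2->3, 3->7, 4->10; deleted nodes 7, 10; deleted edges (7,0,hold); (10,3,hold); added nodes (none); added edges (none); result: nodes: 0:s, 2:s, 3:s, 4:q1, 5:q2, 8:dot edges: (0,4,i); (0,5,i); (3,4,i); (5,3,o); (8,0,hold)
final:
nodes: 0:s, 2:s, 3:s, 4:q1, 5:q2, 8:dot
edges: (0,4,i); (0,5,i); (3,4,i); (5,3,o); (8,0,hold)


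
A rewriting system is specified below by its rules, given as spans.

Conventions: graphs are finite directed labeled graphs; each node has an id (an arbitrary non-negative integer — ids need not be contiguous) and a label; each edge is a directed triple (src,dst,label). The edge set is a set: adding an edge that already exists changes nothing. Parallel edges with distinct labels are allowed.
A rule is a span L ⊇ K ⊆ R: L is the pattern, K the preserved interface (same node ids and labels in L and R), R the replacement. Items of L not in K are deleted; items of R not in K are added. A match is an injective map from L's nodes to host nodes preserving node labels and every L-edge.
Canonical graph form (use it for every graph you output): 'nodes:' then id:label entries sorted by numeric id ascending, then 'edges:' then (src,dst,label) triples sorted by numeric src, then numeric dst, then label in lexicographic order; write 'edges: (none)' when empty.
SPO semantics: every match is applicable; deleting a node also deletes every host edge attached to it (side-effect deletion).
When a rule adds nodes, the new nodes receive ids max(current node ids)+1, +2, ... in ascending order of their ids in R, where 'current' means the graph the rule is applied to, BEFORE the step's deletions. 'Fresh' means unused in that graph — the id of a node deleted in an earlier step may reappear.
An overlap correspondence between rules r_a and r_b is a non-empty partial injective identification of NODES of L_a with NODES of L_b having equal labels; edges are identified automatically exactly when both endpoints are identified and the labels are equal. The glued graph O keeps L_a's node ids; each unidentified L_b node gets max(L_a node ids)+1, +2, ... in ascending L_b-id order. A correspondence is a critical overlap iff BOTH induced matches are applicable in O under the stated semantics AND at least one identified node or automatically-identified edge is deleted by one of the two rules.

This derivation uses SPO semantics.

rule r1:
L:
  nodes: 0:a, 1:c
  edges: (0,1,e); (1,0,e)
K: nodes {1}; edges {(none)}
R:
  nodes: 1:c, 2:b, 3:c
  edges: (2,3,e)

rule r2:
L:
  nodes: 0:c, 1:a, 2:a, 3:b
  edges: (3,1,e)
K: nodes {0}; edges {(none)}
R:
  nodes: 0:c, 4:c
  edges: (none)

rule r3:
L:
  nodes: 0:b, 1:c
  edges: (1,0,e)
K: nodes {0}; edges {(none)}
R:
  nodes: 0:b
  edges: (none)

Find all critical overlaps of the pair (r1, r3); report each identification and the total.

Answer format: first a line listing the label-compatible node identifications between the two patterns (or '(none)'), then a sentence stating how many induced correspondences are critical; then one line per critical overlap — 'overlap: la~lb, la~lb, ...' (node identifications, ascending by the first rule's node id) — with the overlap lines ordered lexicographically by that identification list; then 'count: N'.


label-compatible node identifications between L(r1) and L(r3): 1~1
1 of the induced correspondences is a critical overlap of r1 and r3.
overlap: 1~1
count: 1


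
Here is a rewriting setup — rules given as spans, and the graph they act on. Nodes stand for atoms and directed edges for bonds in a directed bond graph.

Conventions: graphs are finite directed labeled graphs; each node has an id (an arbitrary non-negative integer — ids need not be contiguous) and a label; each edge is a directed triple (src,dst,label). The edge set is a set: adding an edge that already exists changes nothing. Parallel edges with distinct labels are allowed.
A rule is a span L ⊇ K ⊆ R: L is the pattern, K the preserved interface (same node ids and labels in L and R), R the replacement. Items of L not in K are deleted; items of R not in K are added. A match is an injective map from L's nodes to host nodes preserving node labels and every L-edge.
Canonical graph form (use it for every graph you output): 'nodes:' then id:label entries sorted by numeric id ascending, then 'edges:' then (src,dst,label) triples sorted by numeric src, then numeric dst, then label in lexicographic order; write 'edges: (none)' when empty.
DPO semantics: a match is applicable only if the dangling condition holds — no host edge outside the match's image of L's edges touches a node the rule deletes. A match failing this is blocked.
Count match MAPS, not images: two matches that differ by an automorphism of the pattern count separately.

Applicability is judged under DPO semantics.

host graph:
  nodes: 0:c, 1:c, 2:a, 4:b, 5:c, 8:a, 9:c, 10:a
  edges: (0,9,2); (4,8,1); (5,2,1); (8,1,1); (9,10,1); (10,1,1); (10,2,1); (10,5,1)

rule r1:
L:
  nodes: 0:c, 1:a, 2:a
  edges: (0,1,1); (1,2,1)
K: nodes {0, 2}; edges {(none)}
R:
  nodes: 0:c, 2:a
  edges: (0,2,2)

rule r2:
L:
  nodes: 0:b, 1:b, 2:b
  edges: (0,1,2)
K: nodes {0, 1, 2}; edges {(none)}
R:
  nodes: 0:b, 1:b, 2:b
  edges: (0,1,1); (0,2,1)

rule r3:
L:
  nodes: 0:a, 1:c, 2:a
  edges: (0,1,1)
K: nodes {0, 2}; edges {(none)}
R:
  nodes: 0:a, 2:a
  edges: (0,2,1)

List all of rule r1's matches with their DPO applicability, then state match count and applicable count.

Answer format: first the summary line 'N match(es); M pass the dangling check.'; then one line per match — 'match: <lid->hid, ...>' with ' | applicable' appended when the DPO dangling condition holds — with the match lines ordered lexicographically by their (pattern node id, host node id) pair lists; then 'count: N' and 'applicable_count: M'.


1 match(es); 0 pass the dangling check.
match: 0->9, 1->10, 2->2
count: 1
applicable_count: 0


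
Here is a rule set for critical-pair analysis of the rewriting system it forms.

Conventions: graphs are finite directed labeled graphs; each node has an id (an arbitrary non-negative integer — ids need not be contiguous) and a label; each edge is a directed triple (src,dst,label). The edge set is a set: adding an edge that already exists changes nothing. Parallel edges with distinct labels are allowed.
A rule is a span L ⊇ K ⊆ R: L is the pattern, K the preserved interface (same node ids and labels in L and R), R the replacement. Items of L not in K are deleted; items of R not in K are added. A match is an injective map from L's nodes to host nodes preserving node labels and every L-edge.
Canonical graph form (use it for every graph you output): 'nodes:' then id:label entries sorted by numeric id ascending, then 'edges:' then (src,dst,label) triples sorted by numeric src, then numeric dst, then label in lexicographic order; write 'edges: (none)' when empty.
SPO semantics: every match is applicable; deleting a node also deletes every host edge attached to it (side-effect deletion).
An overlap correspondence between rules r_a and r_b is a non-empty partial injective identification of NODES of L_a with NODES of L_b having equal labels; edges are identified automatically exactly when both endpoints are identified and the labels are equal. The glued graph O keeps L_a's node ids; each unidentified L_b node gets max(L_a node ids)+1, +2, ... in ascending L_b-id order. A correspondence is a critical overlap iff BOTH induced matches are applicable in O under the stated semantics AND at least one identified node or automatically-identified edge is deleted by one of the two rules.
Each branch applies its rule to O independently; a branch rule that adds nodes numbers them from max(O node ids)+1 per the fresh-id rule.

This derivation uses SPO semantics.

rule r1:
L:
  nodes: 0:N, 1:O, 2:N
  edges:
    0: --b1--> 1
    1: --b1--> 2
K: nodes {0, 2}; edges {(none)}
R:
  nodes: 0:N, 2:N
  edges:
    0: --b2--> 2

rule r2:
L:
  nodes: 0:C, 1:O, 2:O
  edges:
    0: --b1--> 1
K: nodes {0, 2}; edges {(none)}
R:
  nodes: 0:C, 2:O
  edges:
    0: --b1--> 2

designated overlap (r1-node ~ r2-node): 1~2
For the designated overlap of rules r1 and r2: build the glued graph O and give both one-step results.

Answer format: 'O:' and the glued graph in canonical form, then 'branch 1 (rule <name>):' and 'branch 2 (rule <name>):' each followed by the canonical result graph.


O:
nodes: 0:N, 1:O, 2:N, 3:C, 4:O
edges: (0,1,b1); (1,2,b1); (3,4,b1)
branch 1 (rule r1):
nodes: 0:N, 2:N, 3:C, 4:O
edges: (0,2,b2); (3,4,b1)
branch 2 (rule r2):
nodes: 0:N, 1:O, 2:N, 3:C
edges: (0,1,b1); (1,2,b1); (3,1,b1)


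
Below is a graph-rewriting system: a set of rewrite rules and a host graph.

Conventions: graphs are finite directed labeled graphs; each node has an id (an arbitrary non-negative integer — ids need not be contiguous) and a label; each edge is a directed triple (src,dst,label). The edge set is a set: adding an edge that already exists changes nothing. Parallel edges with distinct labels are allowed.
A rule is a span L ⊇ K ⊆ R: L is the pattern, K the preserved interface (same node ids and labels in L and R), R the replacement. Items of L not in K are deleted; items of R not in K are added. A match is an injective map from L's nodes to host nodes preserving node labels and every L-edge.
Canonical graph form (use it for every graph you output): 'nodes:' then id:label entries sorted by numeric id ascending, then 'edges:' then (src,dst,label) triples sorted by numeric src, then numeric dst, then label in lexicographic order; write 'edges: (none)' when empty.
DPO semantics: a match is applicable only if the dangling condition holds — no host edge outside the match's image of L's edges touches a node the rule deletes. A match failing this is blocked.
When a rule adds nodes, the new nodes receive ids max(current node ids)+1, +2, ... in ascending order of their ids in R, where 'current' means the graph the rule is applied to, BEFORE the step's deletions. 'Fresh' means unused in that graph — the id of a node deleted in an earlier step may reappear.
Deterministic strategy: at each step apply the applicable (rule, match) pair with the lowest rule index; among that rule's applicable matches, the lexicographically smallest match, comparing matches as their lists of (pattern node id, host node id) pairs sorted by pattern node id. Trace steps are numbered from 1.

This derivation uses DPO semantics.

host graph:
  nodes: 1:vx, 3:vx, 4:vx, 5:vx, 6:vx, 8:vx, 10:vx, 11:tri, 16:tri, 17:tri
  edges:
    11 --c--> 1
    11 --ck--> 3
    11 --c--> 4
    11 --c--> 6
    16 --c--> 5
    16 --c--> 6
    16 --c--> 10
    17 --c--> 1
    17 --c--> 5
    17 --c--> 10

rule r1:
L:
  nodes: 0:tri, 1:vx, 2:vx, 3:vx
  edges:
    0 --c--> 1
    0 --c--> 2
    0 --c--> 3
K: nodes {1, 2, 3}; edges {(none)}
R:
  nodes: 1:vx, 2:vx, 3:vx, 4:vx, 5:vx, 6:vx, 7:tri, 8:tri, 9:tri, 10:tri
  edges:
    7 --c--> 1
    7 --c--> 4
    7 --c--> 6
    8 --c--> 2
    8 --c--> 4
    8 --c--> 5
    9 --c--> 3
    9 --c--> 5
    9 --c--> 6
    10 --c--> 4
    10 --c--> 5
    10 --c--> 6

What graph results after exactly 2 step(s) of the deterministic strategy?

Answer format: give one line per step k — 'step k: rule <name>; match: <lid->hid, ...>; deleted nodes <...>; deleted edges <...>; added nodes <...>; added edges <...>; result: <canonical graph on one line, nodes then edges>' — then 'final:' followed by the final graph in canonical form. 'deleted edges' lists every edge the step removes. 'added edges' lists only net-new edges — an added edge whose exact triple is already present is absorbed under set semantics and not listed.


step 1: rule r1; match: 0->16, 1->5, 2->6, 3->10; deleted nodes 16; deleted edges (16,5,c); (16,6,c); (16,10,c); added nodes 18, 19, 20, 21, 22, 23, 24; added edges (21,5,c); (21,18,c); (21,20,c); (22,6,c); (22,18,c); (22,19,c); (23,10,c); (23,19,c); (23,20,c); (24,18,c); (24,19,c); (24,20,c); result: nodes: 1:vx, 3:vx, 4:vx, 5:vx, 6:vx, 8:vx, 10:vx, 11:tri, 17:tri, 18:vx, 19:vx, 20:vx, 21:tri, 22:tri, 23:tri, 24:tri edges: (11,1,c); (11,3,ck); (11,4,c); (11,6,c); (17,1,c); (17,5,c); (17,10,c); (21,5,c); (21,18,c); (21,20,c); (22,6,c); (22,18,c); (22,19,c); (23,10,c); (23,19,c); (23,20,c); (24,18,c); (24,19,c); (24,20,c)
step 2: rule r1; match: 0->17, 1->1, 2->5, 3->10; deleted nodes 17; deleted edges (17,1,c); (17,5,c); (17,10,c); added nodes 25, 26, 27, 28, 29, 30, 31; added edges (28,1,c); (28,25,c); (28,27,c); (29,5,c); (29,25,c); (29,26,c); (30,10,c); (30,26,c); (30,27,c); (31,25,c); (31,26,c); (31,27,c); result: nodes: 1:vx, 3:vx, 4:vx, 5:vx, 6:vx, 8:vx, 10:vx, 11:tri, 18:vx, 19:vx, 20:vx, 21:tri, 22:tri, 23:tri, 24:tri, 25:vx, 26:vx, 27:vx, 28:tri, 29:tri, 30:tri, 31:tri edges: (11,1,c); (11,3,ck); (11,4,c); (11,6,c); (21,5,c); (21,18,c); (21,20,c); (22,6,c); (22,18,c); (22,19,c); (23,10,c); (23,19,c); (23,20,c); (24,18,c); (24,19,c); (24,20,c); (28,1,c); (28,25,c); (28,27,c); (29,5,c); (29,25,c); (29,26,c); (30,10,c); (30,26,c); (30,27,c); (31,25,c); (31,26,c); (31,27,c)
final:
nodes: 1:vx, 3:vx, 4:vx, 5:vx, 6:vx, 8:vx, 10:vx, 11:tri, 18:vx, 19:vx, 20:vx, 21:tri, 22:tri, 23:tri, 24:tri, 25:vx, 26:vx, 27:vx, 28:tri, 29:tri, 30:tri, 31:tri
edges: (11,1,c); (11,3,ck); (11,4,c); (11,6,c); (21,5,c); (21,18,c); (21,20,c); (22,6,c); (22,18,c); (22,19,c); (23,10,c); (23,19,c); (23,20,c); (24,18,c); (24,19,c); (24,20,c); (28,1,c); (28,25,c); (28,27,c); (29,5,c); (29,25,c); (29,26,c); (30,10,c); (30,26,c); (30,27,c); (31,25,c); (31,26,c); (31,27,c)
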